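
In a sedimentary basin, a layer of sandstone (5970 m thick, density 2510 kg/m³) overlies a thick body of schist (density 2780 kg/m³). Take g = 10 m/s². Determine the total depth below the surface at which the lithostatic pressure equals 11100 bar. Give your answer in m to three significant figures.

40500 m

Pressure at base of upper layers: 2510×10×5970 = 1.498×10^8 Pa = 1498 bar
Remaining pressure to be supplied by schist: 1.110×10^9 − 1.498×10^8 = 9.602×10^8 Pa
Additional depth in schist = 9.602×10^8 Pa / (2780 kg/m³ × 10 m/s²) = 34538 m
Total depth = 5970 m + 34538 m = 40508 m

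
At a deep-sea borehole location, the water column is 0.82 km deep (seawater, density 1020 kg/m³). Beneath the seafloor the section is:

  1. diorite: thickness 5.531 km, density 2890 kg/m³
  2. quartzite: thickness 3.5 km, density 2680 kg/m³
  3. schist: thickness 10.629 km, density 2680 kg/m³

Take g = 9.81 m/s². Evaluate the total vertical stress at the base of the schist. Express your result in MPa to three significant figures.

seawater: 1020 kg/m³ × 9.81 m/s² × 820 m = 8.205×10^6 Pa = 8.205 MPa
diorite: 2890 kg/m³ × 9.81 m/s² × 5531 m = 1.568×10^8 Pa = 156.8 MPa
quartzite: 2680 kg/m³ × 9.81 m/s² × 3500 m = 9.202×10^7 Pa = 92.02 MPa
schist: 2680 kg/m³ × 9.81 m/s² × 10629 m = 2.794×10^8 Pa = 279.4 MPa
Total = 8.205 + 156.8 + 92.02 + 279.4 = 536.48 MPa

536 MPa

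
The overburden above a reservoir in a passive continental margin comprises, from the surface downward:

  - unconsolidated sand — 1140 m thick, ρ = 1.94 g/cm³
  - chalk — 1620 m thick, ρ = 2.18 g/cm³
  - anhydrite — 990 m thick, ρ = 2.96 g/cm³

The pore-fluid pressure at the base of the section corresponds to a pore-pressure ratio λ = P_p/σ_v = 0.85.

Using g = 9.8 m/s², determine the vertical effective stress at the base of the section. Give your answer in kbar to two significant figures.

Overburden (lithostatic) stress σ_v:
unconsolidated sand: 1940 kg/m³ × 9.8 m/s² × 1140 m = 2.167×10^7 Pa = 21.67 MPa
chalk: 2180 kg/m³ × 9.8 m/s² × 1620 m = 3.461×10^7 Pa = 34.61 MPa
anhydrite: 2960 kg/m³ × 9.8 m/s² × 990 m = 2.872×10^7 Pa = 28.72 MPa
Total = 21.67 + 34.61 + 28.72 = 85.001 MPa
Pore pressure P_p = λ·σ_v = 0.85 × 85.00 MPa = 72.25 MPa
Effective stress σ' = σ_v − P_p = 85.00 − 72.25 = 12.750 MPa = 0.12750 kbar

0.13 kbar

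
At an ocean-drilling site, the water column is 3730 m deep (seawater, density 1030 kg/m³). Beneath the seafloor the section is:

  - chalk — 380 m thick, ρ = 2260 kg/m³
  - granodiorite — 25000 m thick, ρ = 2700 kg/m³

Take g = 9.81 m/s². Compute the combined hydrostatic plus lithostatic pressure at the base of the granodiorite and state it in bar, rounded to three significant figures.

7080 bar

seawater: 1030 kg/m³ × 9.81 m/s² × 3730 m = 3.769×10^7 Pa = 376.9 bar
chalk: 2260 kg/m³ × 9.81 m/s² × 380 m = 8.425×10^6 Pa = 84.25 bar
granodiorite: 2700 kg/m³ × 9.81 m/s² × 25000 m = 6.622×10^8 Pa = 6622 bar
Total = 376.9 + 84.25 + 6622 = 7082.9 bar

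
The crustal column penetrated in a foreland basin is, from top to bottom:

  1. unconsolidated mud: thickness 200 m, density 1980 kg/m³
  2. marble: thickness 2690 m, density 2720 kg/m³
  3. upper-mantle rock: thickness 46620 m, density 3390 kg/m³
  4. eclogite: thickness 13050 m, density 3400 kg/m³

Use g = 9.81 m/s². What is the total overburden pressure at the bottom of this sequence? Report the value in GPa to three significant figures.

unconsolidated mud: 1980 kg/m³ × 9.81 m/s² × 200 m = 3.885×10^6 Pa = 3.885×10^-3 GPa
marble: 2720 kg/m³ × 9.81 m/s² × 2690 m = 7.178×10^7 Pa = 0.07178 GPa
upper-mantle rock: 3390 kg/m³ × 9.81 m/s² × 46620 m = 1.550×10^9 Pa = 1.550 GPa
eclogite: 3400 kg/m³ × 9.81 m/s² × 13050 m = 4.353×10^8 Pa = 0.4353 GPa
Total = 3.885×10^-3 + 0.07178 + 1.550 + 0.4353 = 2.0613 GPa

2.06 GPa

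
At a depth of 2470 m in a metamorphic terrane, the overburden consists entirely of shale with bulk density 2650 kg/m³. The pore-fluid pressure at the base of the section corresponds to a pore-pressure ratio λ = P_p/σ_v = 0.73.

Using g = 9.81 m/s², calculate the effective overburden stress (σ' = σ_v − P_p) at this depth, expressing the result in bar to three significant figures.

Overburden (lithostatic) stress σ_v:
shale: 2650 kg/m³ × 9.81 m/s² × 2470 m = 6.421×10^7 Pa = 64.21 MPa
Pore pressure P_p = λ·σ_v = 0.73 × 64.21 MPa = 46.87 MPa
Effective stress σ' = σ_v − P_p = 64.21 − 46.87 = 17.337 MPa = 173.37 bar

173 bar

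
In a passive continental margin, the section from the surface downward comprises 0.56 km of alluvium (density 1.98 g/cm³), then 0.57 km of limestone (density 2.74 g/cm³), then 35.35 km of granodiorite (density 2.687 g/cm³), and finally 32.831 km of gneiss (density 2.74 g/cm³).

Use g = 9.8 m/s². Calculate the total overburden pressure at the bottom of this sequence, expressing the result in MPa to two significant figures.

1800 MPa

alluvium: 1980 kg/m³ × 9.8 m/s² × 560 m = 1.087×10^7 Pa = 10.87 MPa
limestone: 2740 kg/m³ × 9.8 m/s² × 570 m = 1.531×10^7 Pa = 15.31 MPa
granodiorite: 2687 kg/m³ × 9.8 m/s² × 35350 m = 9.309×10^8 Pa = 930.9 MPa
gneiss: 2740 kg/m³ × 9.8 m/s² × 32831 m = 8.816×10^8 Pa = 881.6 MPa
Total = 10.87 + 15.31 + 930.9 + 881.6 = 1838.6 MPa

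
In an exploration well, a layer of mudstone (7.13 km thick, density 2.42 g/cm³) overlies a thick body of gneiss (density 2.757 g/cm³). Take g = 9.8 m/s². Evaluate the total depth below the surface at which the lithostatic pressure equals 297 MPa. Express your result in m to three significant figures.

Pressure at base of upper layers: 2420×9.8×7130 = 1.691×10^8 Pa = 169.1 MPa
Remaining pressure to be supplied by gneiss: 2.970×10^8 − 1.691×10^8 = 1.279×10^8 Pa
Additional depth in gneiss = 1.279×10^8 Pa / (2757 kg/m³ × 9.8 m/s²) = 4734.0 m
Total depth = 7130 m + 4734.0 m = 11864 m

11900 m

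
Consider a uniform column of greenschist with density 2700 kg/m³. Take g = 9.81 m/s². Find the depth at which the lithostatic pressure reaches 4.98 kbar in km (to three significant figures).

18.8 km

h = P/(ρg) = 4.98 kbar / (2700 kg/m³ × 9.81 m/s²) = 4.980×10^8 Pa / 26487 Pa/m = 18802 m
= 18.802 km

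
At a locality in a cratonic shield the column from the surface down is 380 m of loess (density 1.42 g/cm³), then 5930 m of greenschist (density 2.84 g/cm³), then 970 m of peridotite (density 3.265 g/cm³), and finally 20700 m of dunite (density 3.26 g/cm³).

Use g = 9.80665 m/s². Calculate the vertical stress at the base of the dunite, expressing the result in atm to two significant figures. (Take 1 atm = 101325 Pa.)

8500 atm

loess: 1420 kg/m³ × 9.80665 m/s² × 380 m = 5.292×10^6 Pa = 52.22 atm
greenschist: 2840 kg/m³ × 9.80665 m/s² × 5930 m = 1.652×10^8 Pa = 1630 atm
peridotite: 3265 kg/m³ × 9.80665 m/s² × 970 m = 3.106×10^7 Pa = 306.5 atm
dunite: 3260 kg/m³ × 9.80665 m/s² × 20700 m = 6.618×10^8 Pa = 6531 atm
Total = 52.22 + 1630 + 306.5 + 6531 = 8519.9 atm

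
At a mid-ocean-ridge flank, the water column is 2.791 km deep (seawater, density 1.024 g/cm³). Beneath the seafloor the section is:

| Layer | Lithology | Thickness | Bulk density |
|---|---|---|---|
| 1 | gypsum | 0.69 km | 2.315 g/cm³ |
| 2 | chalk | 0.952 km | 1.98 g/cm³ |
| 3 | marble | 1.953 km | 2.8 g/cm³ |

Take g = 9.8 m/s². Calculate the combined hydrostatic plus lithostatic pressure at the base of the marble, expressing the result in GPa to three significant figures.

0.116 GPa

seawater: 1024 kg/m³ × 9.8 m/s² × 2791 m = 2.801×10^7 Pa = 0.02801 GPa
gypsum: 2315 kg/m³ × 9.8 m/s² × 690 m = 1.565×10^7 Pa = 0.01565 GPa
chalk: 1980 kg/m³ × 9.8 m/s² × 952 m = 1.847×10^7 Pa = 0.01847 GPa
marble: 2800 kg/m³ × 9.8 m/s² × 1953 m = 5.359×10^7 Pa = 0.05359 GPa
Total = 0.02801 + 0.01565 + 0.01847 + 0.05359 = 0.11573 GPa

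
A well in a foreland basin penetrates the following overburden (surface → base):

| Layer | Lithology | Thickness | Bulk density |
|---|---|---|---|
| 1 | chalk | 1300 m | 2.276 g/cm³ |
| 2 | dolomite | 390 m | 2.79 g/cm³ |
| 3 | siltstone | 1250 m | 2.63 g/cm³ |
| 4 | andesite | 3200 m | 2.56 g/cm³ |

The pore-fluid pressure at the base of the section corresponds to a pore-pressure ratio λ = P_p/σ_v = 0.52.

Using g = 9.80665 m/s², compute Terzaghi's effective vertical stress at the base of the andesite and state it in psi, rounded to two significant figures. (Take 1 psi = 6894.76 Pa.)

11000 psi

Overburden (lithostatic) stress σ_v:
chalk: 2276 kg/m³ × 9.80665 m/s² × 1300 m = 2.902×10^7 Pa = 29.02 MPa
dolomite: 2790 kg/m³ × 9.80665 m/s² × 390 m = 1.067×10^7 Pa = 10.67 MPa
siltstone: 2630 kg/m³ × 9.80665 m/s² × 1250 m = 3.224×10^7 Pa = 32.24 MPa
andesite: 2560 kg/m³ × 9.80665 m/s² × 3200 m = 8.034×10^7 Pa = 80.34 MPa
Total = 29.02 + 10.67 + 32.24 + 80.34 = 152.26 MPa
Pore pressure P_p = λ·σ_v = 0.52 × 152.3 MPa = 79.18 MPa
Effective stress σ' = σ_v − P_p = 152.3 − 79.18 = 73.086 MPa = 10600 psi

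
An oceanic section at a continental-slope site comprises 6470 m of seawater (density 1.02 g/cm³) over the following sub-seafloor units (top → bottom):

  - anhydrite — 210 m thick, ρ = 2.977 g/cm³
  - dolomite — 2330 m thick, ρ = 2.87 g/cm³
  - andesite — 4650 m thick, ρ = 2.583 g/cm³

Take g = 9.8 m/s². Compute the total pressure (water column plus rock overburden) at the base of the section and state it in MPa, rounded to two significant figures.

seawater: 1020 kg/m³ × 9.8 m/s² × 6470 m = 6.467×10^7 Pa = 64.67 MPa
anhydrite: 2977 kg/m³ × 9.8 m/s² × 210 m = 6.127×10^6 Pa = 6.127 MPa
dolomite: 2870 kg/m³ × 9.8 m/s² × 2330 m = 6.553×10^7 Pa = 65.53 MPa
andesite: 2583 kg/m³ × 9.8 m/s² × 4650 m = 1.177×10^8 Pa = 117.7 MPa
Total = 64.67 + 6.127 + 65.53 + 117.7 = 254.04 MPa

250 MPa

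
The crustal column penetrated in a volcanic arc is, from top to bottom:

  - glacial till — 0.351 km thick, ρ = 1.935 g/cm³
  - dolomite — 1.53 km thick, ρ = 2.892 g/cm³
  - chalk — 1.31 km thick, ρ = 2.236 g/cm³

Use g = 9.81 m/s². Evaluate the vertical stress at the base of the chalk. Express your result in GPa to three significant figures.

0.0788 GPa

glacial till: 1935 kg/m³ × 9.81 m/s² × 351 m = 6.663×10^6 Pa = 6.663×10^-3 GPa
dolomite: 2892 kg/m³ × 9.81 m/s² × 1530 m = 4.341×10^7 Pa = 0.04341 GPa
chalk: 2236 kg/m³ × 9.81 m/s² × 1310 m = 2.874×10^7 Pa = 0.02874 GPa
Total = 6.663×10^-3 + 0.04341 + 0.02874 = 0.078805 GPa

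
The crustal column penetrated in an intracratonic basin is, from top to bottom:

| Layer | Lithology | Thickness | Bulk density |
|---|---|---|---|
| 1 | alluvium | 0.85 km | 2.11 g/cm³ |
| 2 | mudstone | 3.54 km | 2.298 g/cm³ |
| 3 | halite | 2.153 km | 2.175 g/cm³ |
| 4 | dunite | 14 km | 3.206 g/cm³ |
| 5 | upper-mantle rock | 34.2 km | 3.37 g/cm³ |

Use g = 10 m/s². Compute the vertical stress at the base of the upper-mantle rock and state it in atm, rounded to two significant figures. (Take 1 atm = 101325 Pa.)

17000 atm

alluvium: 2110 kg/m³ × 10 m/s² × 850 m = 1.794×10^7 Pa = 177.0 atm
mudstone: 2298 kg/m³ × 10 m/s² × 3540 m = 8.135×10^7 Pa = 802.9 atm
halite: 2175 kg/m³ × 10 m/s² × 2153 m = 4.683×10^7 Pa = 462.2 atm
dunite: 3206 kg/m³ × 10 m/s² × 14000 m = 4.488×10^8 Pa = 4430 atm
upper-mantle rock: 3370 kg/m³ × 10 m/s² × 34200 m = 1.153×10^9 Pa = 11375 atm
Total = 177.0 + 802.9 + 462.2 + 4430 + 11375 = 17246 atm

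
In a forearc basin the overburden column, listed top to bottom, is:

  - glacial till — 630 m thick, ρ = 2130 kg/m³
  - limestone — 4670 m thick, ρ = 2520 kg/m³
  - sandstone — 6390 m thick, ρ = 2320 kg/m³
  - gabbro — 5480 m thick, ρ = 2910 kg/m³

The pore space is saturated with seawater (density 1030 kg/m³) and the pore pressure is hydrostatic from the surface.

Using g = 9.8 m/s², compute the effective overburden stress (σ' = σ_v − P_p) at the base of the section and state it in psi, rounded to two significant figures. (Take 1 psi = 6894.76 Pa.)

37000 psi

Overburden (lithostatic) stress σ_v:
glacial till: 2130 kg/m³ × 9.8 m/s² × 630 m = 1.315×10^7 Pa = 13.15 MPa
limestone: 2520 kg/m³ × 9.8 m/s² × 4670 m = 1.153×10^8 Pa = 115.3 MPa
sandstone: 2320 kg/m³ × 9.8 m/s² × 6390 m = 1.453×10^8 Pa = 145.3 MPa
gabbro: 2910 kg/m³ × 9.8 m/s² × 5480 m = 1.563×10^8 Pa = 156.3 MPa
Total = 13.15 + 115.3 + 145.3 + 156.3 = 430.04 MPa
Pore pressure P_p = 1030 kg/m³ × 9.8 m/s² × 17170 m = 1.733×10^8 Pa = 173.3 MPa
Effective stress σ' = σ_v − P_p = 430.0 − 173.3 = 256.73 MPa = 37235 psi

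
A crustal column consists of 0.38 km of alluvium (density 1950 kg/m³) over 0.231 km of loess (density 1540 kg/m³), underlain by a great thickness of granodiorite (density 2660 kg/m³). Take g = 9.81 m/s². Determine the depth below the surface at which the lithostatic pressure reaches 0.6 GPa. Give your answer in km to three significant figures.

23.2 km

Pressure at base of upper layers: 1950×9.81×380 + 1540×9.81×231 = 1.076×10^7 Pa = 0.01076 GPa
Remaining pressure to be supplied by granodiorite: 6.000×10^8 − 1.076×10^7 = 5.892×10^8 Pa
Additional depth in granodiorite = 5.892×10^8 Pa / (2660 kg/m³ × 9.81 m/s²) = 22581 m
Total depth = 611 m + 22581 m = 23192 m
= 23.192 km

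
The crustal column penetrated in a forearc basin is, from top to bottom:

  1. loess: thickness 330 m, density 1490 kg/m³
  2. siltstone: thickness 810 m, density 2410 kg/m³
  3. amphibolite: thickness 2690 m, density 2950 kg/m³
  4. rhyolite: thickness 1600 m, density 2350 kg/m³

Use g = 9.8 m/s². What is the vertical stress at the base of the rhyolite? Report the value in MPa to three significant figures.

139 MPa

loess: 1490 kg/m³ × 9.8 m/s² × 330 m = 4.819×10^6 Pa = 4.819 MPa
siltstone: 2410 kg/m³ × 9.8 m/s² × 810 m = 1.913×10^7 Pa = 19.13 MPa
amphibolite: 2950 kg/m³ × 9.8 m/s² × 2690 m = 7.777×10^7 Pa = 77.77 MPa
rhyolite: 2350 kg/m³ × 9.8 m/s² × 1600 m = 3.685×10^7 Pa = 36.85 MPa
Total = 4.819 + 19.13 + 77.77 + 36.85 = 138.57 MPa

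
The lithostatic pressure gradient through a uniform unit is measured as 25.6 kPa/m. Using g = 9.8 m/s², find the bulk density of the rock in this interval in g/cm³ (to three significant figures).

ρ = (dP/dz)/g = 25.6 kPa/m / 9.8 m/s² = 25600 Pa/m / 9.8 m/s² = 2612.2 kg/m³
= 2.612 g/cm³

2.61 g/cm³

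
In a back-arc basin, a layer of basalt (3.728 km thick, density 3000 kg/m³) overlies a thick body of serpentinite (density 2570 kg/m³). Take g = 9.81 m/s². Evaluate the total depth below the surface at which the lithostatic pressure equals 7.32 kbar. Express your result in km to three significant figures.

Pressure at base of upper layers: 3000×9.81×3728 = 1.097×10^8 Pa = 1.097 kbar
Remaining pressure to be supplied by serpentinite: 7.320×10^8 − 1.097×10^8 = 6.223×10^8 Pa
Additional depth in serpentinite = 6.223×10^8 Pa / (2570 kg/m³ × 9.81 m/s²) = 24682 m
Total depth = 3728 m + 24682 m = 28410 m
= 28.410 km

28.4 km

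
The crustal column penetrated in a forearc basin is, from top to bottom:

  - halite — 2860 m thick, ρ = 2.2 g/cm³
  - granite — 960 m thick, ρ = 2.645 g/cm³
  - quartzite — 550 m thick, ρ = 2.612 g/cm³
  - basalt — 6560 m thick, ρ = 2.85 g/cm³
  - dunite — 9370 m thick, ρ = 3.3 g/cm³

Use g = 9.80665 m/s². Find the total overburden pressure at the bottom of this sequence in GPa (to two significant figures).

0.59 GPa

halite: 2200 kg/m³ × 9.80665 m/s² × 2860 m = 6.170×10^7 Pa = 0.06170 GPa
granite: 2645 kg/m³ × 9.80665 m/s² × 960 m = 2.490×10^7 Pa = 0.02490 GPa
quartzite: 2612 kg/m³ × 9.80665 m/s² × 550 m = 1.409×10^7 Pa = 0.01409 GPa
basalt: 2850 kg/m³ × 9.80665 m/s² × 6560 m = 1.833×10^8 Pa = 0.1833 GPa
dunite: 3300 kg/m³ × 9.80665 m/s² × 9370 m = 3.032×10^8 Pa = 0.3032 GPa
Total = 0.06170 + 0.02490 + 0.01409 + 0.1833 + 0.3032 = 0.58727 GPa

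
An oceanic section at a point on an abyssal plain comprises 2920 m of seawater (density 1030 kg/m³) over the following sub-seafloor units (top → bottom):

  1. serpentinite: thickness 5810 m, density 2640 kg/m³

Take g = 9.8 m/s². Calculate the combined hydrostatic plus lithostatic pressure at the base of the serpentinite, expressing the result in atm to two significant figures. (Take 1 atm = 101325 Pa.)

seawater: 1030 kg/m³ × 9.8 m/s² × 2920 m = 2.947×10^7 Pa = 290.9 atm
serpentinite: 2640 kg/m³ × 9.8 m/s² × 5810 m = 1.503×10^8 Pa = 1484 atm
Total = 290.9 + 1484 = 1774.4 atm

1800 atm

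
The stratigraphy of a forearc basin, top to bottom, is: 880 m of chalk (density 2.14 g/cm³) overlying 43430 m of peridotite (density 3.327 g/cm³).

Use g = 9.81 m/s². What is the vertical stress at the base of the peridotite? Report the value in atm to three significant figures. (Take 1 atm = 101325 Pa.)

chalk: 2140 kg/m³ × 9.81 m/s² × 880 m = 1.847×10^7 Pa = 182.3 atm
peridotite: 3327 kg/m³ × 9.81 m/s² × 43430 m = 1.417×10^9 Pa = 13989 atm
Total = 182.3 + 13989 = 14172 atm

14200 atm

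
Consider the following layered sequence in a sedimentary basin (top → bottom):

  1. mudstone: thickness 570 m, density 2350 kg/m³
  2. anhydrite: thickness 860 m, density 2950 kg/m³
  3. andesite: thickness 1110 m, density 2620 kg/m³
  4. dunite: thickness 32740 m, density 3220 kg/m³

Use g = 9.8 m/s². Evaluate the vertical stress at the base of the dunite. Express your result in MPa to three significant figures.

1100 MPa

mudstone: 2350 kg/m³ × 9.8 m/s² × 570 m = 1.313×10^7 Pa = 13.13 MPa
anhydrite: 2950 kg/m³ × 9.8 m/s² × 860 m = 2.486×10^7 Pa = 24.86 MPa
andesite: 2620 kg/m³ × 9.8 m/s² × 1110 m = 2.850×10^7 Pa = 28.50 MPa
dunite: 3220 kg/m³ × 9.8 m/s² × 32740 m = 1.033×10^9 Pa = 1033 MPa
Total = 13.13 + 24.86 + 28.50 + 1033 = 1099.6 MPa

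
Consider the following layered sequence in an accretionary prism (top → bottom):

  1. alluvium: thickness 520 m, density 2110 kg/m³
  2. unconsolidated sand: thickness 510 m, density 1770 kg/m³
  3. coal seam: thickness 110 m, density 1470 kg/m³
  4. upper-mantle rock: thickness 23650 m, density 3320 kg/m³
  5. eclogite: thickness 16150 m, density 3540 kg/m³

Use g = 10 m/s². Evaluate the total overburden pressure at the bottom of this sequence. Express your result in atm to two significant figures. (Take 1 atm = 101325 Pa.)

14000 atm

alluvium: 2110 kg/m³ × 10 m/s² × 520 m = 1.097×10^7 Pa = 108.3 atm
unconsolidated sand: 1770 kg/m³ × 10 m/s² × 510 m = 9.027×10^6 Pa = 89.09 atm
coal seam: 1470 kg/m³ × 10 m/s² × 110 m = 1.617×10^6 Pa = 15.96 atm
upper-mantle rock: 3320 kg/m³ × 10 m/s² × 23650 m = 7.852×10^8 Pa = 7749 atm
eclogite: 3540 kg/m³ × 10 m/s² × 16150 m = 5.717×10^8 Pa = 5642 atm
Total = 108.3 + 89.09 + 15.96 + 7749 + 5642 = 13605 atm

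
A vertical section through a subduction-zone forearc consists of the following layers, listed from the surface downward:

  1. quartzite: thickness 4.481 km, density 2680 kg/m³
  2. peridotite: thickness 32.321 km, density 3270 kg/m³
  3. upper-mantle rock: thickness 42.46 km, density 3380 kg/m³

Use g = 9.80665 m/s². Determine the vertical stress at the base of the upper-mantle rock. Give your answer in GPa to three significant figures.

2.56 GPa

quartzite: 2680 kg/m³ × 9.80665 m/s² × 4481 m = 1.178×10^8 Pa = 0.1178 GPa
peridotite: 3270 kg/m³ × 9.80665 m/s² × 32321 m = 1.036×10^9 Pa = 1.036 GPa
upper-mantle rock: 3380 kg/m³ × 9.80665 m/s² × 42460 m = 1.407×10^9 Pa = 1.407 GPa
Total = 0.1178 + 1.036 + 1.407 = 2.5616 GPa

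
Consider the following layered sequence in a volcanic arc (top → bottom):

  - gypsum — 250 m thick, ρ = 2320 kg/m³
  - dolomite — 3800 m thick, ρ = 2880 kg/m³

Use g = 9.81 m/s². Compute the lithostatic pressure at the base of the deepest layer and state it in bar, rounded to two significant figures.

gypsum: 2320 kg/m³ × 9.81 m/s² × 250 m = 5.690×10^6 Pa = 56.90 bar
dolomite: 2880 kg/m³ × 9.81 m/s² × 3800 m = 1.074×10^8 Pa = 1074 bar
Total = 56.90 + 1074 = 1130.5 bar

1100 bar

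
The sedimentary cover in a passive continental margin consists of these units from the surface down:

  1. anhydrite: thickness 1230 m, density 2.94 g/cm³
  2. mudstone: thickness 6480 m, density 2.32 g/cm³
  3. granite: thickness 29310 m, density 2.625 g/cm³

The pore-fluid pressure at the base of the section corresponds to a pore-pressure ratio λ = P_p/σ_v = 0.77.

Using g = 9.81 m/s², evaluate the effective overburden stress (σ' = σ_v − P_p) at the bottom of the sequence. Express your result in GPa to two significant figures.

Overburden (lithostatic) stress σ_v:
anhydrite: 2940 kg/m³ × 9.81 m/s² × 1230 m = 3.547×10^7 Pa = 35.47 MPa
mudstone: 2320 kg/m³ × 9.81 m/s² × 6480 m = 1.475×10^8 Pa = 147.5 MPa
granite: 2625 kg/m³ × 9.81 m/s² × 29310 m = 7.548×10^8 Pa = 754.8 MPa
Total = 35.47 + 147.5 + 754.8 = 937.72 MPa
Pore pressure P_p = λ·σ_v = 0.77 × 937.7 MPa = 722.0 MPa
Effective stress σ' = σ_v − P_p = 937.7 − 722.0 = 215.68 MPa = 0.21568 GPa

0.22 GPa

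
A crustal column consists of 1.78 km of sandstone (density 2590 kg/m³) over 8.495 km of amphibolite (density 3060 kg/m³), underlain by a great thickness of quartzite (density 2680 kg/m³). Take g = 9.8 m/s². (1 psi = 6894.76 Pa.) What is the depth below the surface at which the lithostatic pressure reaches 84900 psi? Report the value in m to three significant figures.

Pressure at base of upper layers: 2590×9.8×1780 + 3060×9.8×8495 = 2.999×10^8 Pa = 43501 psi
Remaining pressure to be supplied by quartzite: 5.854×10^8 − 2.999×10^8 = 2.854×10^8 Pa
Additional depth in quartzite = 2.854×10^8 Pa / (2680 kg/m³ × 9.8 m/s²) = 10868 m
Total depth = 10275 m + 10868 m = 21143 m

21100 m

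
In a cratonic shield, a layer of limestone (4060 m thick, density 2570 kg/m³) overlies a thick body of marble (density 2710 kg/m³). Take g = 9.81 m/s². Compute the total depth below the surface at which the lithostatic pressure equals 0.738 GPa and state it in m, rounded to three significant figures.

28000 m

Pressure at base of upper layers: 2570×9.81×4060 = 1.024×10^8 Pa = 0.1024 GPa
Remaining pressure to be supplied by marble: 7.380×10^8 − 1.024×10^8 = 6.356×10^8 Pa
Additional depth in marble = 6.356×10^8 Pa / (2710 kg/m³ × 9.81 m/s²) = 23910 m
Total depth = 4060 m + 23910 m = 27970 m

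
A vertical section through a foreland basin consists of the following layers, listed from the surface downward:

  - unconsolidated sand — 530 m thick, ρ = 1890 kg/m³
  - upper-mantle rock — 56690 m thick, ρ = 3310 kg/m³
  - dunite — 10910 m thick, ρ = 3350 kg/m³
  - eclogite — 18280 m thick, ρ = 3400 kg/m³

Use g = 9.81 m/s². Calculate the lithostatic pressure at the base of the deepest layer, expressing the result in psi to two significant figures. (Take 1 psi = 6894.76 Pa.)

410000 psi

unconsolidated sand: 1890 kg/m³ × 9.81 m/s² × 530 m = 9.827×10^6 Pa = 1425 psi
upper-mantle rock: 3310 kg/m³ × 9.81 m/s² × 56690 m = 1.841×10^9 Pa = 2.670×10^5 psi
dunite: 3350 kg/m³ × 9.81 m/s² × 10910 m = 3.585×10^8 Pa = 52002 psi
eclogite: 3400 kg/m³ × 9.81 m/s² × 18280 m = 6.097×10^8 Pa = 88431 psi
Total = 1425 + 2.670×10^5 + 52002 + 88431 = 4.0884×10^5 psi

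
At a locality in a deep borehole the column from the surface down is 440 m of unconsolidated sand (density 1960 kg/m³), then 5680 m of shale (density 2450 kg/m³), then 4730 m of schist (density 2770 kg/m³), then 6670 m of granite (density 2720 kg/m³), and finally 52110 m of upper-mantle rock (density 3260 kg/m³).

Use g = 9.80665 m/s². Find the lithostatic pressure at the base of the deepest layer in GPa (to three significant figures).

unconsolidated sand: 1960 kg/m³ × 9.80665 m/s² × 440 m = 8.457×10^6 Pa = 8.457×10^-3 GPa
shale: 2450 kg/m³ × 9.80665 m/s² × 5680 m = 1.365×10^8 Pa = 0.1365 GPa
schist: 2770 kg/m³ × 9.80665 m/s² × 4730 m = 1.285×10^8 Pa = 0.1285 GPa
granite: 2720 kg/m³ × 9.80665 m/s² × 6670 m = 1.779×10^8 Pa = 0.1779 GPa
upper-mantle rock: 3260 kg/m³ × 9.80665 m/s² × 52110 m = 1.666×10^9 Pa = 1.666 GPa
Total = 8.457×10^-3 + 0.1365 + 0.1285 + 0.1779 + 1.666 = 2.1173 GPa

2.12 GPa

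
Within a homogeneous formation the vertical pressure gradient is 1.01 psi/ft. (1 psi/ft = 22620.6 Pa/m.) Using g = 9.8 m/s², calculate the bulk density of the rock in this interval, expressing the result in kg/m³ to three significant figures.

2330 kg/m³

ρ = (dP/dz)/g = 1.01 psi/ft / 9.8 m/s² = 22847 Pa/m / 9.8 m/s² = 2331.3 kg/m³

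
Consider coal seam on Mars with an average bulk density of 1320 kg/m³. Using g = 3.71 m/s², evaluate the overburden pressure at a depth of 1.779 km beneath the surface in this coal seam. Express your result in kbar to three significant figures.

0.0871 kbar

coal seam: 1320 kg/m³ × 3.71 m/s² × 1779 m = 8.712×10^6 Pa = 0.08712 kbar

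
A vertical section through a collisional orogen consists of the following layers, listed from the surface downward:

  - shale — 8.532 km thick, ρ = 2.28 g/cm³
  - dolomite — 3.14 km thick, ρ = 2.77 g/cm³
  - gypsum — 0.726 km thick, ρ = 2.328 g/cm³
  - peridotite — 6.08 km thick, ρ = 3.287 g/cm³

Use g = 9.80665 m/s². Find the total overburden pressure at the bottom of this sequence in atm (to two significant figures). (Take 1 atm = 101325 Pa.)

shale: 2280 kg/m³ × 9.80665 m/s² × 8532 m = 1.908×10^8 Pa = 1883 atm
dolomite: 2770 kg/m³ × 9.80665 m/s² × 3140 m = 8.530×10^7 Pa = 841.8 atm
gypsum: 2328 kg/m³ × 9.80665 m/s² × 726 m = 1.657×10^7 Pa = 163.6 atm
peridotite: 3287 kg/m³ × 9.80665 m/s² × 6080 m = 1.960×10^8 Pa = 1934 atm
Total = 1883 + 841.8 + 163.6 + 1934 = 4822.4 atm

4800 atm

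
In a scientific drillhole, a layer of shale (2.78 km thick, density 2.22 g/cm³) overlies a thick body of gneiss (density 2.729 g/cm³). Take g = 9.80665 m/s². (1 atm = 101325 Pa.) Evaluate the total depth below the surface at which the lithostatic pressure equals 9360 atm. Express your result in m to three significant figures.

36000 m

Pressure at base of upper layers: 2220×9.80665×2780 = 6.052×10^7 Pa = 597.3 atm
Remaining pressure to be supplied by gneiss: 9.484×10^8 − 6.052×10^7 = 8.879×10^8 Pa
Additional depth in gneiss = 8.879×10^8 Pa / (2729 kg/m³ × 9.80665 m/s²) = 33176 m
Total depth = 2780 m + 33176 m = 35956 m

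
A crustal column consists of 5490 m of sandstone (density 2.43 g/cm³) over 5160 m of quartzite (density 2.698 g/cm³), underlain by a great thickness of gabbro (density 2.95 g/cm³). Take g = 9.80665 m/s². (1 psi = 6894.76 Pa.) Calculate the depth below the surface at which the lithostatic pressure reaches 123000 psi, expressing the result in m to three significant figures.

30700 m

Pressure at base of upper layers: 2430×9.80665×5490 + 2698×9.80665×5160 = 2.674×10^8 Pa = 38776 psi
Remaining pressure to be supplied by gabbro: 8.481×10^8 − 2.674×10^8 = 5.807×10^8 Pa
Additional depth in gabbro = 5.807×10^8 Pa / (2950 kg/m³ × 9.80665 m/s²) = 20073 m
Total depth = 10650 m + 20073 m = 30723 m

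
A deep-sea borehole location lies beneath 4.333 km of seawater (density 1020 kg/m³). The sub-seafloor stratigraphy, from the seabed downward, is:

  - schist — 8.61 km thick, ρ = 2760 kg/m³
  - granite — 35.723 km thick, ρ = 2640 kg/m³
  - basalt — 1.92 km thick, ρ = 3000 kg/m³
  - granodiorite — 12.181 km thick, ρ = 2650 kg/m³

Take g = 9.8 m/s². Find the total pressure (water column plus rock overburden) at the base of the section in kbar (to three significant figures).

15.7 kbar

seawater: 1020 kg/m³ × 9.8 m/s² × 4333 m = 4.331×10^7 Pa = 0.4331 kbar
schist: 2760 kg/m³ × 9.8 m/s² × 8610 m = 2.329×10^8 Pa = 2.329 kbar
granite: 2640 kg/m³ × 9.8 m/s² × 35723 m = 9.242×10^8 Pa = 9.242 kbar
basalt: 3000 kg/m³ × 9.8 m/s² × 1920 m = 5.645×10^7 Pa = 0.5645 kbar
granodiorite: 2650 kg/m³ × 9.8 m/s² × 12181 m = 3.163×10^8 Pa = 3.163 kbar
Total = 0.4331 + 2.329 + 9.242 + 0.5645 + 3.163 = 15.732 kbar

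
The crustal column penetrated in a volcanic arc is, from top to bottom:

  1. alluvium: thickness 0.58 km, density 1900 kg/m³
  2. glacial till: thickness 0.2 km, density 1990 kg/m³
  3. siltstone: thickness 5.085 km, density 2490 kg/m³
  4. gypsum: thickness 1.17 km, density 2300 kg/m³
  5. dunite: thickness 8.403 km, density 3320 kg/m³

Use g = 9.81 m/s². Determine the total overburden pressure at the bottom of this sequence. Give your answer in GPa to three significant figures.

alluvium: 1900 kg/m³ × 9.81 m/s² × 580 m = 1.081×10^7 Pa = 0.01081 GPa
glacial till: 1990 kg/m³ × 9.81 m/s² × 200 m = 3.904×10^6 Pa = 3.904×10^-3 GPa
siltstone: 2490 kg/m³ × 9.81 m/s² × 5085 m = 1.242×10^8 Pa = 0.1242 GPa
gypsum: 2300 kg/m³ × 9.81 m/s² × 1170 m = 2.640×10^7 Pa = 0.02640 GPa
dunite: 3320 kg/m³ × 9.81 m/s² × 8403 m = 2.737×10^8 Pa = 0.2737 GPa
Total = 0.01081 + 3.904×10^-3 + 0.1242 + 0.02640 + 0.2737 = 0.43900 GPa

0.439 GPa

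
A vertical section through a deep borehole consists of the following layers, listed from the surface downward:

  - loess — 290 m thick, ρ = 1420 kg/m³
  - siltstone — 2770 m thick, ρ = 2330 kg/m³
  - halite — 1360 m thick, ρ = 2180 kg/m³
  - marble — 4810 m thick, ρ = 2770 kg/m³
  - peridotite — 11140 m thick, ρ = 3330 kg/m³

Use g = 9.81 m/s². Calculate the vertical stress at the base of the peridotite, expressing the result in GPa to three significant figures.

0.591 GPa

loess: 1420 kg/m³ × 9.81 m/s² × 290 m = 4.040×10^6 Pa = 4.040×10^-3 GPa
siltstone: 2330 kg/m³ × 9.81 m/s² × 2770 m = 6.331×10^7 Pa = 0.06331 GPa
halite: 2180 kg/m³ × 9.81 m/s² × 1360 m = 2.908×10^7 Pa = 0.02908 GPa
marble: 2770 kg/m³ × 9.81 m/s² × 4810 m = 1.307×10^8 Pa = 0.1307 GPa
peridotite: 3330 kg/m³ × 9.81 m/s² × 11140 m = 3.639×10^8 Pa = 0.3639 GPa
Total = 4.040×10^-3 + 0.06331 + 0.02908 + 0.1307 + 0.3639 = 0.59106 GPa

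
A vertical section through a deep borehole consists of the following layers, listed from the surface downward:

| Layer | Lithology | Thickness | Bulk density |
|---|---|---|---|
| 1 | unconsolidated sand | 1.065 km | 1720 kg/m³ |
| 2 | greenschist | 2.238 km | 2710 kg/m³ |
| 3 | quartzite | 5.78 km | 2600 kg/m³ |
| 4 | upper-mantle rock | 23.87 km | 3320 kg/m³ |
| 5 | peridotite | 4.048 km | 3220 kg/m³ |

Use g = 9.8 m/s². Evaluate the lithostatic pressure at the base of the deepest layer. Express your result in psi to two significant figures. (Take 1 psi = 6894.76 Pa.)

160000 psi

unconsolidated sand: 1720 kg/m³ × 9.8 m/s² × 1065 m = 1.795×10^7 Pa = 2604 psi
greenschist: 2710 kg/m³ × 9.8 m/s² × 2238 m = 5.944×10^7 Pa = 8621 psi
quartzite: 2600 kg/m³ × 9.8 m/s² × 5780 m = 1.473×10^8 Pa = 21360 psi
upper-mantle rock: 3320 kg/m³ × 9.8 m/s² × 23870 m = 7.766×10^8 Pa = 1.126×10^5 psi
peridotite: 3220 kg/m³ × 9.8 m/s² × 4048 m = 1.277×10^8 Pa = 18527 psi
Total = 2604 + 8621 + 21360 + 1.126×10^5 + 18527 = 1.6375×10^5 psi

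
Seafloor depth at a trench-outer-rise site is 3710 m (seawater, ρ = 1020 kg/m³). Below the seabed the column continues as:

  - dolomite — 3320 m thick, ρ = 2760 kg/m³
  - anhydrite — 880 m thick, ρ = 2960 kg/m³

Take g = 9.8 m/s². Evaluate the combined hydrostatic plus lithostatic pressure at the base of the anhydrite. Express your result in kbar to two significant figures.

seawater: 1020 kg/m³ × 9.8 m/s² × 3710 m = 3.709×10^7 Pa = 0.3709 kbar
dolomite: 2760 kg/m³ × 9.8 m/s² × 3320 m = 8.980×10^7 Pa = 0.8980 kbar
anhydrite: 2960 kg/m³ × 9.8 m/s² × 880 m = 2.553×10^7 Pa = 0.2553 kbar
Total = 0.3709 + 0.8980 + 0.2553 = 1.5241 kbar

1.5 kbar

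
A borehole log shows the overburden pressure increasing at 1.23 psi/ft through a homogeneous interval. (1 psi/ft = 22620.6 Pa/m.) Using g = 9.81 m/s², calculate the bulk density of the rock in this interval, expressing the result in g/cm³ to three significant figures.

2.84 g/cm³

ρ = (dP/dz)/g = 1.23 psi/ft / 9.81 m/s² = 27823 Pa/m / 9.81 m/s² = 2836.2 kg/m³
= 2.836 g/cm³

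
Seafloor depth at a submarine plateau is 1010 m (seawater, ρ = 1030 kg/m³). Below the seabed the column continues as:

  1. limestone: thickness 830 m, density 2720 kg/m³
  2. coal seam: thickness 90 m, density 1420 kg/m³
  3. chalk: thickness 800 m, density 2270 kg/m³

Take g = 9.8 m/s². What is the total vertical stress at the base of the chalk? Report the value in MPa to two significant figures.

51 MPa

seawater: 1030 kg/m³ × 9.8 m/s² × 1010 m = 1.019×10^7 Pa = 10.19 MPa
limestone: 2720 kg/m³ × 9.8 m/s² × 830 m = 2.212×10^7 Pa = 22.12 MPa
coal seam: 1420 kg/m³ × 9.8 m/s² × 90 m = 1.252×10^6 Pa = 1.252 MPa
chalk: 2270 kg/m³ × 9.8 m/s² × 800 m = 1.780×10^7 Pa = 17.80 MPa
Total = 10.19 + 22.12 + 1.252 + 17.80 = 51.369 MPa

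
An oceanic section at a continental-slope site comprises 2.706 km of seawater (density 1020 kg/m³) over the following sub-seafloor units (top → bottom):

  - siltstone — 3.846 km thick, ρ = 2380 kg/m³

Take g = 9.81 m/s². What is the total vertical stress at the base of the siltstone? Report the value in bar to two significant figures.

1200 bar

seawater: 1020 kg/m³ × 9.81 m/s² × 2706 m = 2.708×10^7 Pa = 270.8 bar
siltstone: 2380 kg/m³ × 9.81 m/s² × 3846 m = 8.980×10^7 Pa = 898.0 bar
Total = 270.8 + 898.0 = 1168.7 bar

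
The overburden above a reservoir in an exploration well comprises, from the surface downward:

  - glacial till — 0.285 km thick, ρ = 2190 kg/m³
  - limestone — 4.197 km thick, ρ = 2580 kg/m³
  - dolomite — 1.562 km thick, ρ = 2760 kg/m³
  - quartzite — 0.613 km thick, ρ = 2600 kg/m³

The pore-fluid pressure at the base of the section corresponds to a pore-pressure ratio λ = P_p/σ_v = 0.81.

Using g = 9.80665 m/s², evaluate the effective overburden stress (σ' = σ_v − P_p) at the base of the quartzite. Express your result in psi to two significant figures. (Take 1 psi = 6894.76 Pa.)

Overburden (lithostatic) stress σ_v:
glacial till: 2190 kg/m³ × 9.80665 m/s² × 285 m = 6.121×10^6 Pa = 6.121 MPa
limestone: 2580 kg/m³ × 9.80665 m/s² × 4197 m = 1.062×10^8 Pa = 106.2 MPa
dolomite: 2760 kg/m³ × 9.80665 m/s² × 1562 m = 4.228×10^7 Pa = 42.28 MPa
quartzite: 2600 kg/m³ × 9.80665 m/s² × 613 m = 1.563×10^7 Pa = 15.63 MPa
Total = 6.121 + 106.2 + 42.28 + 15.63 = 170.22 MPa
Pore pressure P_p = λ·σ_v = 0.81 × 170.2 MPa = 137.9 MPa
Effective stress σ' = σ_v − P_p = 170.2 − 137.9 = 32.341 MPa = 4690.7 psi

4700 psi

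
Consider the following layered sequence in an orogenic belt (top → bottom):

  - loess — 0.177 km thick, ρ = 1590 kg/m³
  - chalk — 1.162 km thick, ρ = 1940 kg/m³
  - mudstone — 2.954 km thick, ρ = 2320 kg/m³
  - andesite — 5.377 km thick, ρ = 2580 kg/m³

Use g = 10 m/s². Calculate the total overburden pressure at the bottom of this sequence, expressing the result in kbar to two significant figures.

2.3 kbar

loess: 1590 kg/m³ × 10 m/s² × 177 m = 2.814×10^6 Pa = 0.02814 kbar
chalk: 1940 kg/m³ × 10 m/s² × 1162 m = 2.254×10^7 Pa = 0.2254 kbar
mudstone: 2320 kg/m³ × 10 m/s² × 2954 m = 6.853×10^7 Pa = 0.6853 kbar
andesite: 2580 kg/m³ × 10 m/s² × 5377 m = 1.387×10^8 Pa = 1.387 kbar
Total = 0.02814 + 0.2254 + 0.6853 + 1.387 = 2.3262 kbar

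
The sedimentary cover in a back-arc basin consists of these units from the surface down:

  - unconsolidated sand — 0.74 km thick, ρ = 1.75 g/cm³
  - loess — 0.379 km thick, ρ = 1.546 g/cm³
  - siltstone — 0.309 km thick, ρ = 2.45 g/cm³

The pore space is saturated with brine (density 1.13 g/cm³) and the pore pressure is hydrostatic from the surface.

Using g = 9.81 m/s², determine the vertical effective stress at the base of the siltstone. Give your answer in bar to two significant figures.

Overburden (lithostatic) stress σ_v:
unconsolidated sand: 1750 kg/m³ × 9.81 m/s² × 740 m = 1.270×10^7 Pa = 12.70 MPa
loess: 1546 kg/m³ × 9.81 m/s² × 379 m = 5.748×10^6 Pa = 5.748 MPa
siltstone: 2450 kg/m³ × 9.81 m/s² × 309 m = 7.427×10^6 Pa = 7.427 MPa
Total = 12.70 + 5.748 + 7.427 = 25.879 MPa
Pore pressure P_p = 1130 kg/m³ × 9.81 m/s² × 1428 m = 1.583×10^7 Pa = 15.83 MPa
Effective stress σ' = σ_v − P_p = 25.88 − 15.83 = 10.049 MPa = 100.49 bar

100 bar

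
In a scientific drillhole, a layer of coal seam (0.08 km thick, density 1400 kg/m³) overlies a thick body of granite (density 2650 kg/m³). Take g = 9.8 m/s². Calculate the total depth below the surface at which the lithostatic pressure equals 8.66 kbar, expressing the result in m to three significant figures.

Pressure at base of upper layers: 1400×9.8×80 = 1.098×10^6 Pa = 0.01098 kbar
Remaining pressure to be supplied by granite: 8.660×10^8 − 1.098×10^6 = 8.649×10^8 Pa
Additional depth in granite = 8.649×10^8 Pa / (2650 kg/m³ × 9.8 m/s²) = 33304 m
Total depth = 80 m + 33304 m = 33384 m

33400 m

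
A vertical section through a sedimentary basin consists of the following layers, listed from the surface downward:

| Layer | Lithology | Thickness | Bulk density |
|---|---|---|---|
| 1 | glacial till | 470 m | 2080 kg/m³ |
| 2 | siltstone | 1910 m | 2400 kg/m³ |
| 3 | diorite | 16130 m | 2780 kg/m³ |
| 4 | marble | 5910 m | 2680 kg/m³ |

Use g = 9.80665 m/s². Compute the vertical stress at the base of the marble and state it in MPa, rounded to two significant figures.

glacial till: 2080 kg/m³ × 9.80665 m/s² × 470 m = 9.587×10^6 Pa = 9.587 MPa
siltstone: 2400 kg/m³ × 9.80665 m/s² × 1910 m = 4.495×10^7 Pa = 44.95 MPa
diorite: 2780 kg/m³ × 9.80665 m/s² × 16130 m = 4.397×10^8 Pa = 439.7 MPa
marble: 2680 kg/m³ × 9.80665 m/s² × 5910 m = 1.553×10^8 Pa = 155.3 MPa
Total = 9.587 + 44.95 + 439.7 + 155.3 = 649.61 MPa

650 MPa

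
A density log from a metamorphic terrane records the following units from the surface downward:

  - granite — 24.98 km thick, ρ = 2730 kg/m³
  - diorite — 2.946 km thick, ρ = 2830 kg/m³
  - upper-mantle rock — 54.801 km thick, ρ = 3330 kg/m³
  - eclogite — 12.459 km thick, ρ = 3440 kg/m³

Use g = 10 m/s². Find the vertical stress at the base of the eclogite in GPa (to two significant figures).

granite: 2730 kg/m³ × 10 m/s² × 24980 m = 6.820×10^8 Pa = 0.6820 GPa
diorite: 2830 kg/m³ × 10 m/s² × 2946 m = 8.337×10^7 Pa = 0.08337 GPa
upper-mantle rock: 3330 kg/m³ × 10 m/s² × 54801 m = 1.825×10^9 Pa = 1.825 GPa
eclogite: 3440 kg/m³ × 10 m/s² × 12459 m = 4.286×10^8 Pa = 0.4286 GPa
Total = 0.6820 + 0.08337 + 1.825 + 0.4286 = 3.0188 GPa

3.0 GPa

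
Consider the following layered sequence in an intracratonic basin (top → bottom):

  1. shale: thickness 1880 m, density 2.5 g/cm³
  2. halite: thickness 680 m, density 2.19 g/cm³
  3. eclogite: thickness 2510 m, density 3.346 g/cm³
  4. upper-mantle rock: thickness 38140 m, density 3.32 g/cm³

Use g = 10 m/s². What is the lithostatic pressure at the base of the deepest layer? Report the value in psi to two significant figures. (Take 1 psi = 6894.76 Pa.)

200000 psi

shale: 2500 kg/m³ × 10 m/s² × 1880 m = 4.700×10^7 Pa = 6817 psi
halite: 2190 kg/m³ × 10 m/s² × 680 m = 1.489×10^7 Pa = 2160 psi
eclogite: 3346 kg/m³ × 10 m/s² × 2510 m = 8.398×10^7 Pa = 12181 psi
upper-mantle rock: 3320 kg/m³ × 10 m/s² × 38140 m = 1.266×10^9 Pa = 1.837×10^5 psi
Total = 6817 + 2160 + 12181 + 1.837×10^5 = 2.0481×10^5 psi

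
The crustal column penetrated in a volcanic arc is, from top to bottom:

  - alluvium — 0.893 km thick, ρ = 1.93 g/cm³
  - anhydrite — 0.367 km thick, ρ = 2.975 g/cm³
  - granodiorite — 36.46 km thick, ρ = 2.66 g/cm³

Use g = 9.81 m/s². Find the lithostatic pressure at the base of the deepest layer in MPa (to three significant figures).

alluvium: 1930 kg/m³ × 9.81 m/s² × 893 m = 1.691×10^7 Pa = 16.91 MPa
anhydrite: 2975 kg/m³ × 9.81 m/s² × 367 m = 1.071×10^7 Pa = 10.71 MPa
granodiorite: 2660 kg/m³ × 9.81 m/s² × 36460 m = 9.514×10^8 Pa = 951.4 MPa
Total = 16.91 + 10.71 + 951.4 = 979.03 MPa

979 MPa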